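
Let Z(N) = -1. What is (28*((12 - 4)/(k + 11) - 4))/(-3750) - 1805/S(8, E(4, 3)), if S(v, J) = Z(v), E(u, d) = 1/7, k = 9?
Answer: 5640709/3125 ≈ 1805.0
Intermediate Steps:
E(u, d) = ⅐
S(v, J) = -1
(28*((12 - 4)/(k + 11) - 4))/(-3750) - 1805/S(8, E(4, 3)) = (28*((12 - 4)/(9 + 11) - 4))/(-3750) - 1805/(-1) = (28*(8/20 - 4))*(-1/3750) - 1805*(-1) = (28*(8*(1/20) - 4))*(-1/3750) + 1805 = (28*(⅖ - 4))*(-1/3750) + 1805 = (28*(-18/5))*(-1/3750) + 1805 = -504/5*(-1/3750) + 1805 = 84/3125 + 1805 = 5640709/3125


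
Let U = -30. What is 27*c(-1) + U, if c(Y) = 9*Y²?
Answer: 213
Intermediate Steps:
27*c(-1) + U = 27*(9*(-1)²) - 30 = 27*(9*1) - 30 = 27*9 - 30 = 243 - 30 = 213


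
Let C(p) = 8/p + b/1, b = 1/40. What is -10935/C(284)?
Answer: -31055400/151 ≈ -2.0567e+5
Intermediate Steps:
b = 1/40 ≈ 0.025000
C(p) = 1/40 + 8/p (C(p) = 8/p + (1/40)/1 = 8/p + (1/40)*1 = 8/p + 1/40 = 1/40 + 8/p)
-10935/C(284) = -10935*11360/(320 + 284) = -10935/((1/40)*(1/284)*604) = -10935/151/2840 = -10935*2840/151 = -31055400/151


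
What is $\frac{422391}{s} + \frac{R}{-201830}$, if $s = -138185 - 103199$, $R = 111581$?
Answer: $- \frac{56092521817}{24359266360} \approx -2.3027$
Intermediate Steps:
$s = -241384$ ($s = -138185 - 103199 = -241384$)
$\frac{422391}{s} + \frac{R}{-201830} = \frac{422391}{-241384} + \frac{111581}{-201830} = 422391 \left(- \frac{1}{241384}\right) + 111581 \left(- \frac{1}{201830}\right) = - \frac{422391}{241384} - \frac{111581}{201830} = - \frac{56092521817}{24359266360}$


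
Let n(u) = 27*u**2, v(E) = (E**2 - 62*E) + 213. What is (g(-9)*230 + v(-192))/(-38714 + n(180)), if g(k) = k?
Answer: 46911/836086 ≈ 0.056108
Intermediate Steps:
v(E) = 213 + E**2 - 62*E
(g(-9)*230 + v(-192))/(-38714 + n(180)) = (-9*230 + (213 + (-192)**2 - 62*(-192)))/(-38714 + 27*180**2) = (-2070 + (213 + 36864 + 11904))/(-38714 + 27*32400) = (-2070 + 48981)/(-38714 + 874800) = 46911/836086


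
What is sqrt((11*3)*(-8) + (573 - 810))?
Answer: I*sqrt(501) ≈ 22.383*I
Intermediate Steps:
sqrt((11*3)*(-8) + (573 - 810)) = sqrt(33*(-8) - 237) = sqrt(-264 - 237) = sqrt(-501) = I*sqrt(501)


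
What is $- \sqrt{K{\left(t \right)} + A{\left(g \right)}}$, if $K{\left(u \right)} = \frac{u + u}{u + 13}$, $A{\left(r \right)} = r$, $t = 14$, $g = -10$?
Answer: $- \frac{11 i \sqrt{6}}{9} \approx - 2.9938 i$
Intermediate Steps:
$K{\left(u \right)} = \frac{2 u}{13 + u}$
$- \sqrt{K{\left(t \right)} + A{\left(g \right)}} = - \sqrt{2 \cdot 14 \frac{1}{13 + 14} - 10} = - \sqrt{2 \cdot 14 \cdot \frac{1}{27} - 10} = - \sqrt{\frac{28}{27} - 10} = - \sqrt{- \frac{242}{27}} = - \frac{11 i \sqrt{6}}{9}$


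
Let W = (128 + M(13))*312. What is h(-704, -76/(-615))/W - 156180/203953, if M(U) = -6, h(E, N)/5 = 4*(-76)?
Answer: -390927755/485204187 ≈ -0.80570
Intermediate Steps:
h(E, N) = -1520 (h(E, N) = 5*(4*(-76)) = 5*(-304) = -1520)
W = 38064 (W = (128 - 6)*312 = 122*312 = 38064)
h(-704, -76/(-615))/W - 156180/203953 = -1520/38064 - 156180/203953 = -1520*1/38064 - 156180*1/203953 = -95/2379 - 156180/203953 = -390927755/485204187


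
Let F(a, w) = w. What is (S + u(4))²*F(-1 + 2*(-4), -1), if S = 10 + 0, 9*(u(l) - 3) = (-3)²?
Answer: -196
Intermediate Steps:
u(l) = 4 (u(l) = 3 + (⅑)*(-3)² = 3 + (⅑)*9 = 3 + 1 = 4)
S = 10
(S + u(4))²*F(-1 + 2*(-4), -1) = (10 + 4)²*(-1) = 14²*(-1) = 196*(-1) = -196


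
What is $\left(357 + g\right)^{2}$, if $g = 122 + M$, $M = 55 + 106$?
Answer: $409600$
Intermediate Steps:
$M = 161$
$g = 283$ ($g = 122 + 161 = 283$)
$\left(357 + g\right)^{2} = \left(357 + 283\right)^{2} = 640^{2} = 409600$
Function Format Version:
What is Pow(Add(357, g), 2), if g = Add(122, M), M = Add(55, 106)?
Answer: 409600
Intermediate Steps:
M = 161
g = 283 (g = Add(122, 161) = 283)
Pow(Add(357, g), 2) = Pow(Add(357, 283), 2) = Pow(640, 2) = 409600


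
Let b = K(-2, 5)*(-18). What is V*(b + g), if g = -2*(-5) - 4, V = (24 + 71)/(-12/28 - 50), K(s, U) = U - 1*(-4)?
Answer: 103740/353 ≈ 293.88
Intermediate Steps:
K(s, U) = 4 + U (K(s, U) = U + 4 = 4 + U)
V = -665/353 (V = 95/(-12*1/28 - 50) = 95/(-3/7 - 50) = 95/(-353/7) = 95*(-7/353) = -665/353 ≈ -1.8839)
g = 6 (g = 10 - 4 = 6)
b = -162 (b = (4 + 5)*(-18) = 9*(-18) = -162)
V*(b + g) = -665*(-162 + 6)/353 = -665/353*(-156) = 103740/353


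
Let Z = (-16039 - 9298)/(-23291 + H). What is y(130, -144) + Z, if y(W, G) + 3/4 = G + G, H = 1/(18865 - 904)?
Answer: -240675217161/836659300 ≈ -287.66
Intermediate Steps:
H = 1/17961 ≈ 5.5676e-5
y(W, G) = -3/4 + 2*G (y(W, G) = -3/4 + (G + G) = -3/4 + 2*G)
Z = 455077857/418329650 (Z = (-16039 - 9298)/(-23291 + 1/17961) = -25337/(-418329650/17961) = -25337*(-17961/418329650) = 455077857/418329650 ≈ 1.0878)
y(130, -144) + Z = (-3/4 + 2*(-144)) + 455077857/418329650 = (-3/4 - 288) + 455077857/418329650 = -1155/4 + 455077857/418329650 = -240675217161/836659300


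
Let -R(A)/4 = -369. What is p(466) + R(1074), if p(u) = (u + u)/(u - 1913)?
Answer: 2134840/1447 ≈ 1475.4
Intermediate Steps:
p(u) = 2*u/(-1913 + u) (p(u) = (2*u)/(-1913 + u) = 2*u/(-1913 + u))
R(A) = 1476 (R(A) = -4*(-369) = 1476)
p(466) + R(1074) = 2*466/(-1913 + 466) + 1476 = 2*466/(-1447) + 1476 = 2*466*(-1/1447) + 1476 = -932/1447 + 1476 = 2134840/1447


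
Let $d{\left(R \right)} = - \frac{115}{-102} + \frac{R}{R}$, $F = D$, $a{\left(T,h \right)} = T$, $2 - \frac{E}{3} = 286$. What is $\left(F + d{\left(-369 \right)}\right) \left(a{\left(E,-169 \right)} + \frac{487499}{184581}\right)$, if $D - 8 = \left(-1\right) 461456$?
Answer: $\frac{434060480343631}{1107486} \approx 3.9193 \cdot 10^{8}$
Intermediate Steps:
$E = -852$ ($E = 6 - 858 = -852$)
$D = -461448$ ($D = 8 - 461456 = -461448$)
$F = -461448$
$d{\left(R \right)} = \frac{217}{102}$ ($d{\left(R \right)} = \left(-115\right) \left(- \frac{1}{102}\right) + 1 = \frac{115}{102} + 1 = \frac{217}{102}$)
$\left(F + d{\left(-369 \right)}\right) \left(a{\left(E,-169 \right)} + \frac{487499}{184581}\right) = \left(-461448 + \frac{217}{102}\right) \left(-852 + \frac{487499}{184581}\right) = - \frac{47067479 \left(-852 + 487499 \cdot \frac{1}{184581}\right)}{102} = - \frac{47067479 \left(-852 + \frac{487499}{184581}\right)}{102} = \left(- \frac{47067479}{102}\right) \left(- \frac{156775513}{184581}\right) = \frac{434060480343631}{1107486}$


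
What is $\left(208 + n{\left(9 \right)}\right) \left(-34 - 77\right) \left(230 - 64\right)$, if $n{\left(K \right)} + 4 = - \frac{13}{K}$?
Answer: $- \frac{11196866}{3} \approx -3.7323 \cdot 10^{6}$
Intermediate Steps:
$n{\left(K \right)} = -4 - \frac{13}{K}$
$\left(208 + n{\left(9 \right)}\right) \left(-34 - 77\right) \left(230 - 64\right) = \left(208 - \left(4 + \frac{13}{9}\right)\right) \left(-34 - 77\right) \left(230 - 64\right) = \left(208 - \frac{49}{9}\right) \left(-111\right) 166 = \frac{1823}{9} \left(-111\right) 166 = \left(- \frac{67451}{3}\right) 166 = - \frac{11196866}{3}$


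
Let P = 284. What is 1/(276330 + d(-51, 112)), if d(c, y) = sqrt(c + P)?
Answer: 276330/76358268667 - sqrt(233)/76358268667 ≈ 3.6187e-6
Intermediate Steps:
d(c, y) = sqrt(284 + c) (d(c, y) = sqrt(c + 284) = sqrt(284 + c))
1/(276330 + d(-51, 112)) = 1/(276330 + sqrt(284 - 51)) = 1/(276330 + sqrt(233))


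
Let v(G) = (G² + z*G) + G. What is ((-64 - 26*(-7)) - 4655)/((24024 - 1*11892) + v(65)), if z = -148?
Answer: -4537/6802 ≈ -0.66701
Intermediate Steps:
v(G) = G² - 147*G (v(G) = (G² - 148*G) + G = G² - 147*G)
((-64 - 26*(-7)) - 4655)/((24024 - 1*11892) + v(65)) = ((-64 - 26*(-7)) - 4655)/((24024 - 1*11892) + 65*(-147 + 65)) = ((-64 + 182) - 4655)/((24024 - 11892) + 65*(-82)) = (118 - 4655)/(12132 - 5330) = -4537/6802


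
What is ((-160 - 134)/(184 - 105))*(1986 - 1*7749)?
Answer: 1694322/79 ≈ 21447.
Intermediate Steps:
((-160 - 134)/(184 - 105))*(1986 - 1*7749) = (-294/79)*(1986 - 7749) = -294*1/79*(-5763) = -294/79*(-5763) = 1694322/79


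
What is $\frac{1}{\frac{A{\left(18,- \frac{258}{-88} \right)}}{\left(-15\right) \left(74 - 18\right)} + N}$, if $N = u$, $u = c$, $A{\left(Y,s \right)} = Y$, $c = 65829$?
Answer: $\frac{140}{9216057} \approx 1.5191 \cdot 10^{-5}$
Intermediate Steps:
$u = 65829$
$N = 65829$
$\frac{1}{\frac{A{\left(18,- \frac{258}{-88} \right)}}{\left(-15\right) \left(74 - 18\right)} + N} = \frac{1}{\frac{18}{\left(-15\right) \left(74 - 18\right)} + 65829} = \frac{1}{\frac{18}{\left(-15\right) 56} + 65829} = \frac{1}{\frac{18}{-840} + 65829} = \frac{1}{18 \left(- \frac{1}{840}\right) + 65829} = \frac{1}{- \frac{3}{140} + 65829} = \frac{1}{\frac{9216057}{140}} = \frac{140}{9216057}$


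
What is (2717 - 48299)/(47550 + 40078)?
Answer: -22791/43814 ≈ -0.52018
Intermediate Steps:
(2717 - 48299)/(47550 + 40078) = -45582/87628 = -45582*1/87628 = -22791/43814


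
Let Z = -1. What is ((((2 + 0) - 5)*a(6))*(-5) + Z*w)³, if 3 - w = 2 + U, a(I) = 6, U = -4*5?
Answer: 328509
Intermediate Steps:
U = -20
w = 21 (w = 3 - (2 - 20) = 3 - 1*(-18) = 3 + 18 = 21)
((((2 + 0) - 5)*a(6))*(-5) + Z*w)³ = ((((2 + 0) - 5)*6)*(-5) - 1*21)³ = (((2 - 5)*6)*(-5) - 21)³ = (-3*6*(-5) - 21)³ = (-18*(-5) - 21)³ = (90 - 21)³ = 69³ = 328509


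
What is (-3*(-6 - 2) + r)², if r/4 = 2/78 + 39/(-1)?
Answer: 26460736/1521 ≈ 17397.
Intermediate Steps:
r = -6080/39 (r = 4*(2/78 + 39/(-1)) = 4*(2*(1/78) + 39*(-1)) = 4*(1/39 - 39) = 4*(-1520/39) = -6080/39 ≈ -155.90)
(-3*(-6 - 2) + r)² = (-3*(-6 - 2) - 6080/39)² = (-3*(-8) - 6080/39)² = (24 - 6080/39)² = (-5144/39)² = 26460736/1521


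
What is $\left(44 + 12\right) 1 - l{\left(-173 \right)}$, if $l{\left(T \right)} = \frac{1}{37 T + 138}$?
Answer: $\frac{350729}{6263} \approx 56.0$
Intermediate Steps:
$l{\left(T \right)} = \frac{1}{138 + 37 T}$
$\left(44 + 12\right) 1 - l{\left(-173 \right)} = \left(44 + 12\right) 1 - \frac{1}{138 + 37 \left(-173\right)} = 56 \cdot 1 - \frac{1}{138 - 6401} = 56 - \frac{1}{-6263} = 56 - - \frac{1}{6263} = 56 + \frac{1}{6263} = \frac{350729}{6263}$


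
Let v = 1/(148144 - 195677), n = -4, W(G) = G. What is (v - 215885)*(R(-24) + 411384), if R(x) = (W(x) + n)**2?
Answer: -4229528582038608/47533 ≈ -8.8981e+10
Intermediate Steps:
v = -1/47533 (v = 1/(-47533) = -1/47533 ≈ -2.1038e-5)
R(x) = (-4 + x)**2 (R(x) = (x - 4)**2 = (-4 + x)**2)
(v - 215885)*(R(-24) + 411384) = (-1/47533 - 215885)*((-4 - 24)**2 + 411384) = -10261661706*((-28)**2 + 411384)/47533 = -10261661706*(784 + 411384)/47533 = -10261661706/47533*412168 = -4229528582038608/47533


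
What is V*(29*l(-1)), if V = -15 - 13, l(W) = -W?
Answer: -812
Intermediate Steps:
V = -28
V*(29*l(-1)) = -812*(-1*(-1)) = -812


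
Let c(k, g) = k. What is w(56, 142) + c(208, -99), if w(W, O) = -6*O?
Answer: -644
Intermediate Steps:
w(56, 142) + c(208, -99) = -6*142 + 208 = -852 + 208 = -644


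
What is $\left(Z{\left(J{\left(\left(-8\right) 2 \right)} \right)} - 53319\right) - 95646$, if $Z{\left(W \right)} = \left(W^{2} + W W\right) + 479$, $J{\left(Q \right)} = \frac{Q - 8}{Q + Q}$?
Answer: $- \frac{1187879}{8} \approx -1.4849 \cdot 10^{5}$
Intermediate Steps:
$J{\left(Q \right)} = \frac{-8 + Q}{2 Q}$
$Z{\left(W \right)} = 479 + 2 W^{2}$ ($Z{\left(W \right)} = \left(W^{2} + W^{2}\right) + 479 = 2 W^{2} + 479 = 479 + 2 W^{2}$)
$\left(Z{\left(J{\left(\left(-8\right) 2 \right)} \right)} - 53319\right) - 95646 = \left(\left(479 + 2 \left(\frac{-8 - 16}{2 \left(\left(-8\right) 2\right)}\right)^{2}\right) - 53319\right) - 95646 = \left(\left(479 + 2 \left(\frac{-8 - 16}{2 \left(-16\right)}\right)^{2}\right) - 53319\right) - 95646 = \left(\left(479 + 2 \left(\frac{1}{2} \left(- \frac{1}{16}\right) \left(-24\right)\right)^{2}\right) - 53319\right) - 95646 = \left(\left(479 + 2 \left(\frac{3}{4}\right)^{2}\right) - 53319\right) - 95646 = \left(\left(479 + 2 \cdot \frac{9}{16}\right) - 53319\right) - 95646 = \left(\left(479 + \frac{9}{8}\right) - 53319\right) - 95646 = \left(\frac{3841}{8} - 53319\right) - 95646 = - \frac{422711}{8} - 95646 = - \frac{1187879}{8}$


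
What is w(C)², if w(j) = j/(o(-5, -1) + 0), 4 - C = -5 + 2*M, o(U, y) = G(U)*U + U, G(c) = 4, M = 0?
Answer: 81/625 ≈ 0.12960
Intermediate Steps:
o(U, y) = 5*U (o(U, y) = 4*U + U = 5*U)
C = 9 (C = 4 - (-5 + 2*0) = 4 - (-5 + 0) = 4 - 1*(-5) = 4 + 5 = 9)
w(j) = -j/25 (w(j) = j/(5*(-5) + 0) = j/(-25 + 0) = j/(-25) = -j/25)
w(C)² = (-1/25*9)² = (-9/25)² = 81/625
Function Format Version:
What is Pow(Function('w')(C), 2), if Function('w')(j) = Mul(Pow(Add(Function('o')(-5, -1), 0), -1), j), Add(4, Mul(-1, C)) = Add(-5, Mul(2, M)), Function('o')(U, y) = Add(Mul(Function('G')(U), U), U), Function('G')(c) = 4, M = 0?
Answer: Rational(81, 625) ≈ 0.12960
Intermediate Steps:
Function('o')(U, y) = Mul(5, U) (Function('o')(U, y) = Add(Mul(4, U), U) = Mul(5, U))
C = 9 (C = Add(4, Mul(-1, Add(-5, Mul(2, 0)))) = Add(4, Mul(-1, Add(-5, 0))) = Add(4, Mul(-1, -5)) = Add(4, 5) = 9)
Function('w')(j) = Mul(Rational(-1, 25), j) (Function('w')(j) = Mul(Pow(Add(Mul(5, -5), 0), -1), j) = Mul(Pow(Add(-25, 0), -1), j) = Mul(Pow(-25, -1), j) = Mul(Rational(-1, 25), j))
Pow(Function('w')(C), 2) = Pow(Mul(Rational(-1, 25), 9), 2) = Pow(Rational(-9, 25), 2) = Rational(81, 625)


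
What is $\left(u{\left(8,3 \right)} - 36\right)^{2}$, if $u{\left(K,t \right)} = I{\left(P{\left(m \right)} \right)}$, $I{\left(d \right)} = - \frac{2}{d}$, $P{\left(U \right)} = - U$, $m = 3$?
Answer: $\frac{11236}{9} \approx 1248.4$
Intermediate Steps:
$u{\left(K,t \right)} = \frac{2}{3}$ ($u{\left(K,t \right)} = - \frac{2}{\left(-1\right) 3} = - \frac{2}{-3} = \left(-2\right) \left(- \frac{1}{3}\right) = \frac{2}{3}$)
$\left(u{\left(8,3 \right)} - 36\right)^{2} = \left(\frac{2}{3} - 36\right)^{2} = \left(- \frac{106}{3}\right)^{2} = \frac{11236}{9}$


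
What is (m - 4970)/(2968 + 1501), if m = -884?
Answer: -5854/4469 ≈ -1.3099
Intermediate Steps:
(m - 4970)/(2968 + 1501) = (-884 - 4970)/(2968 + 1501) = -5854/4469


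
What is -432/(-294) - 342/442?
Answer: 7533/10829 ≈ 0.69563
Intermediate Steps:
-432/(-294) - 342/442 = -432*(-1/294) - 342*1/442 = 72/49 - 171/221 = 7533/10829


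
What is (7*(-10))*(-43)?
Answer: 3010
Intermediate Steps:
(7*(-10))*(-43) = -70*(-43) = 3010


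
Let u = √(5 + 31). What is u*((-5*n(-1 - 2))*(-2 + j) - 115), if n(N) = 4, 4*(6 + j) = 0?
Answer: 270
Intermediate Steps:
j = -6 (j = -6 + (¼)*0 = -6 + 0 = -6)
u = 6 (u = √36 = 6)
u*((-5*n(-1 - 2))*(-2 + j) - 115) = 6*((-5*4)*(-2 - 6) - 115) = 6*(-20*(-8) - 115) = 6*(160 - 115) = 6*45 = 270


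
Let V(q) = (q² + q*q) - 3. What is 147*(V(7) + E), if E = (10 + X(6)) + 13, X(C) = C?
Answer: 18228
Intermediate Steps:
V(q) = -3 + 2*q² (V(q) = (q² + q²) - 3 = 2*q² - 3 = -3 + 2*q²)
E = 29 (E = (10 + 6) + 13 = 16 + 13 = 29)
147*(V(7) + E) = 147*((-3 + 2*7²) + 29) = 147*((-3 + 2*49) + 29) = 147*((-3 + 98) + 29) = 147*(95 + 29) = 147*124 = 18228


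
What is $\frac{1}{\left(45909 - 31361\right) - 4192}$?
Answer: $\frac{1}{10356} \approx 9.6562 \cdot 10^{-5}$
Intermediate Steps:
$\frac{1}{\left(45909 - 31361\right) - 4192} = \frac{1}{14548 - 4192} = \frac{1}{10356}$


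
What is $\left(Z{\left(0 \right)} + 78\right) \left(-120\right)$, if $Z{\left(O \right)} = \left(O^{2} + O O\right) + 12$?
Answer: $-10800$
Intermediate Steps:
$Z{\left(O \right)} = 12 + 2 O^{2}$ ($Z{\left(O \right)} = \left(O^{2} + O^{2}\right) + 12 = 2 O^{2} + 12 = 12 + 2 O^{2}$)
$\left(Z{\left(0 \right)} + 78\right) \left(-120\right) = \left(\left(12 + 2 \cdot 0^{2}\right) + 78\right) \left(-120\right) = \left(\left(12 + 2 \cdot 0\right) + 78\right) \left(-120\right) = \left(\left(12 + 0\right) + 78\right) \left(-120\right) = \left(12 + 78\right) \left(-120\right) = 90 \left(-120\right) = -10800$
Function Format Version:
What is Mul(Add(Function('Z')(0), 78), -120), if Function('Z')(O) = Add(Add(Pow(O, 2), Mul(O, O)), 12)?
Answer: -10800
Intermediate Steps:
Function('Z')(O) = Add(12, Mul(2, Pow(O, 2))) (Function('Z')(O) = Add(Add(Pow(O, 2), Pow(O, 2)), 12) = Add(Mul(2, Pow(O, 2)), 12) = Add(12, Mul(2, Pow(O, 2))))
Mul(Add(Function('Z')(0), 78), -120) = Mul(Add(Add(12, Mul(2, Pow(0, 2))), 78), -120) = Mul(Add(Add(12, Mul(2, 0)), 78), -120) = Mul(Add(Add(12, 0), 78), -120) = Mul(Add(12, 78), -120) = Mul(90, -120) = -10800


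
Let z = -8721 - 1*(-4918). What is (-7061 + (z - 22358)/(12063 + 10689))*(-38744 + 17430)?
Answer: 1712345797681/11376 ≈ 1.5052e+8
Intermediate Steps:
z = -3803 (z = -8721 + 4918 = -3803)
(-7061 + (z - 22358)/(12063 + 10689))*(-38744 + 17430) = (-7061 + (-3803 - 22358)/(12063 + 10689))*(-38744 + 17430) = (-7061 - 26161/22752)*(-21314) = -160678033/22752*(-21314) = 1712345797681/11376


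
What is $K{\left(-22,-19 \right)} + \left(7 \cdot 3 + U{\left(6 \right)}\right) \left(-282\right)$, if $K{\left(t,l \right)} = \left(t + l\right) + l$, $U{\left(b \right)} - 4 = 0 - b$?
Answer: $-5418$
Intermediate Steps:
$U{\left(b \right)} = 4 - b$ ($U{\left(b \right)} = 4 + \left(0 - b\right) = 4 - b$)
$K{\left(t,l \right)} = t + 2 l$ ($K{\left(t,l \right)} = \left(l + t\right) + l = t + 2 l$)
$K{\left(-22,-19 \right)} + \left(7 \cdot 3 + U{\left(6 \right)}\right) \left(-282\right) = \left(-22 + 2 \left(-19\right)\right) + \left(7 \cdot 3 + \left(4 - 6\right)\right) \left(-282\right) = \left(-22 - 38\right) + \left(21 + \left(4 - 6\right)\right) \left(-282\right) = -60 + \left(21 - 2\right) \left(-282\right) = -60 + 19 \left(-282\right) = -60 - 5358 = -5418$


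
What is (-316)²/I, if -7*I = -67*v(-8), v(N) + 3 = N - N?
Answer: -698992/201 ≈ -3477.6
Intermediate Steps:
v(N) = -3 (v(N) = -3 + (N - N) = -3 + 0 = -3)
I = -201/7 (I = -(-67)*(-3)/7 = -⅐*201 = -201/7 ≈ -28.714)
(-316)²/I = (-316)²/(-201/7) = 99856*(-7/201) = -698992/201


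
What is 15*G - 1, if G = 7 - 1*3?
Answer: 59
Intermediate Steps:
G = 4 (G = 7 - 3 = 4)
15*G - 1 = 15*4 - 1 = 60 - 1 = 59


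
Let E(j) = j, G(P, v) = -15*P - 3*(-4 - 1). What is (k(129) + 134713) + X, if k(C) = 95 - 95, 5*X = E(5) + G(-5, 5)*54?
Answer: 135686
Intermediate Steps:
G(P, v) = 15 - 15*P (G(P, v) = -15*P - 3*(-5) = -15*P + 15 = 15 - 15*P)
X = 973 (X = (5 + (15 - 15*(-5))*54)/5 = (5 + (15 + 75)*54)/5 = (5 + 90*54)/5 = (5 + 4860)/5 = (⅕)*4865 = 973)
k(C) = 0
(k(129) + 134713) + X = (0 + 134713) + 973 = 134713 + 973 = 135686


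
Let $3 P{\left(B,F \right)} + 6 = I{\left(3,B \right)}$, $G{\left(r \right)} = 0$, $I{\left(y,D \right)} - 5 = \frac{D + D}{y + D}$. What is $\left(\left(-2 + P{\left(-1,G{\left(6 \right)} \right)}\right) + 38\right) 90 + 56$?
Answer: $3236$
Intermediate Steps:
$I{\left(y,D \right)} = 5 + \frac{2 D}{D + y}$ ($I{\left(y,D \right)} = 5 + \frac{D + D}{y + D} = 5 + \frac{2 D}{D + y}$)
$P{\left(B,F \right)} = -2 + \frac{15 + 7 B}{3 \left(3 + B\right)}$ ($P{\left(B,F \right)} = -2 + \frac{\frac{1}{B + 3} \left(5 \cdot 3 + 7 B\right)}{3} = -2 + \frac{\frac{1}{3 + B} \left(15 + 7 B\right)}{3} = -2 + \frac{15 + 7 B}{3 \left(3 + B\right)}$)
$\left(\left(-2 + P{\left(-1,G{\left(6 \right)} \right)}\right) + 38\right) 90 + 56 = \left(\left(-2 + \frac{-3 - 1}{3 \left(3 - 1\right)}\right) + 38\right) 90 + 56 = \left(\left(-2 + \frac{1}{3} \cdot \frac{1}{2} \left(-4\right)\right) + 38\right) 90 + 56 = \left(\left(-2 - \frac{2}{3}\right) + 38\right) 90 + 56 = \left(- \frac{8}{3} + 38\right) 90 + 56 = \frac{106}{3} \cdot 90 + 56 = 3180 + 56 = 3236$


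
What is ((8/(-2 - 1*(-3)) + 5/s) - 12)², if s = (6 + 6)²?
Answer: 326041/20736 ≈ 15.723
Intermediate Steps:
s = 144 (s = 12² = 144)
((8/(-2 - 1*(-3)) + 5/s) - 12)² = ((8/(-2 - 1*(-3)) + 5/144) - 12)² = ((8/(-2 + 3) + 5*(1/144)) - 12)² = ((8/1 + 5/144) - 12)² = ((8*1 + 5/144) - 12)² = ((8 + 5/144) - 12)² = (1157/144 - 12)² = (-571/144)² = 326041/20736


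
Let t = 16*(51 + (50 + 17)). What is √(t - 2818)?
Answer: I*√930 ≈ 30.496*I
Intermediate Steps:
t = 1888 (t = 16*(51 + 67) = 16*118 = 1888)
√(t - 2818) = √(1888 - 2818) = √(-930) = I*√930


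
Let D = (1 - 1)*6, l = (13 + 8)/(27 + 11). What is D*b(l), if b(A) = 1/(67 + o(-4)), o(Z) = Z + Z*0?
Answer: 0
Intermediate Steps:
o(Z) = Z (o(Z) = Z + 0 = Z)
l = 21/38 ≈ 0.55263
b(A) = 1/63 (b(A) = 1/(67 - 4) = 1/63)
D = 0 (D = 0*6 = 0)
D*b(l) = 0*(1/63) = 0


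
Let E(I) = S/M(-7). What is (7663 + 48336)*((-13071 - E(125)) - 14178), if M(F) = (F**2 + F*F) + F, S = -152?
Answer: -138849912493/91 ≈ -1.5258e+9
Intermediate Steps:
M(F) = F + 2*F**2 (M(F) = (F**2 + F**2) + F = 2*F**2 + F = F + 2*F**2)
E(I) = -152/91 (E(I) = -152*(-1/(7*(1 + 2*(-7)))) = -152*(-1/(7*(1 - 14))) = -152/((-7*(-13))) = -152/91)
(7663 + 48336)*((-13071 - E(125)) - 14178) = (7663 + 48336)*((-13071 - 1*(-152/91)) - 14178) = 55999*((-13071 + 152/91) - 14178) = 55999*(-1189309/91 - 14178) = 55999*(-2479507/91) = -138849912493/91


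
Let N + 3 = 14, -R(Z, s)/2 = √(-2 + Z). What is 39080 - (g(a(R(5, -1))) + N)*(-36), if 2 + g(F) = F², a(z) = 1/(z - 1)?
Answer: 4768352/121 - 144*√3/121 ≈ 39406.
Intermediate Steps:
R(Z, s) = -2*√(-2 + Z)
a(z) = 1/(-1 + z)
g(F) = -2 + F²
N = 11 (N = -3 + 14 = 11)
39080 - (g(a(R(5, -1))) + N)*(-36) = 39080 - ((-2 + (1/(-1 - 2*√(-2 + 5)))²) + 11)*(-36) = 39080 - ((-2 + (1/(-1 - 2*√3))²) + 11)*(-36) = 39080 - ((-2 + (-1 - 2*√3)⁻²) + 11)*(-36) = 39080 - (9 + (-1 - 2*√3)⁻²)*(-36) = 39080 - (-324 - 36/(-1 - 2*√3)²) = 39080 + (324 + 36/(-1 - 2*√3)²) = 39404 + 36/(-1 - 2*√3)²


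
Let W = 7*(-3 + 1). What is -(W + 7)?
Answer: 7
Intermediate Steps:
W = -14 (W = 7*(-2) = -14)
-(W + 7) = -(-14 + 7) = -1*(-7) = 7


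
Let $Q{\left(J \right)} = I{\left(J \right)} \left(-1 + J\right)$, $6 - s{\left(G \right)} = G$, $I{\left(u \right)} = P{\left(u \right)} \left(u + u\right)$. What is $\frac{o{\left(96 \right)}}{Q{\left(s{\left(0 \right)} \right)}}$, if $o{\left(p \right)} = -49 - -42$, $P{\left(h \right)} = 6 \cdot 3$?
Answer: $- \frac{7}{1080} \approx -0.0064815$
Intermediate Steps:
$P{\left(h \right)} = 18$
$I{\left(u \right)} = 36 u$ ($I{\left(u \right)} = 18 \left(u + u\right) = 18 \cdot 2 u = 36 u$)
$s{\left(G \right)} = 6 - G$
$Q{\left(J \right)} = 36 J \left(-1 + J\right)$
$o{\left(p \right)} = -7$ ($o{\left(p \right)} = -49 + 42 = -7$)
$\frac{o{\left(96 \right)}}{Q{\left(s{\left(0 \right)} \right)}} = - \frac{7}{36 \left(6 - 0\right) \left(-1 + \left(6 - 0\right)\right)} = - \frac{7}{36 \left(6 + 0\right) \left(-1 + \left(6 + 0\right)\right)} = - \frac{7}{36 \cdot 6 \left(-1 + 6\right)} = - \frac{7}{36 \cdot 6 \cdot 5} = - \frac{7}{1080}$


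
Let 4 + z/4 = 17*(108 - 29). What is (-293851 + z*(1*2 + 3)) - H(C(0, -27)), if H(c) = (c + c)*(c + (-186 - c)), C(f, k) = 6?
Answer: -264839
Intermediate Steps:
z = 5356 (z = -16 + 4*(17*(108 - 29)) = -16 + 4*(17*79) = -16 + 4*1343 = -16 + 5372 = 5356)
H(c) = -372*c (H(c) = (2*c)*(-186) = -372*c)
(-293851 + z*(1*2 + 3)) - H(C(0, -27)) = (-293851 + 5356*(1*2 + 3)) - (-372)*6 = (-293851 + 5356*(2 + 3)) - 1*(-2232) = (-293851 + 5356*5) + 2232 = (-293851 + 26780) + 2232 = -267071 + 2232 = -264839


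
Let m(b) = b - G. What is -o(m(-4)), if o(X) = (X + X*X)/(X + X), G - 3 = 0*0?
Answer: 3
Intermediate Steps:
G = 3 (G = 3 + 0*0 = 3 + 0 = 3)
m(b) = -3 + b (m(b) = b - 1*3 = b - 3 = -3 + b)
o(X) = (X + X**2)/(2*X) (o(X) = (X + X**2)/((2*X)) = (X + X**2)*(1/(2*X)) = (X + X**2)/(2*X))
-o(m(-4)) = -(1/2 + (-3 - 4)/2) = -(1/2 + (1/2)*(-7)) = -(1/2 - 7/2) = -1*(-3) = 3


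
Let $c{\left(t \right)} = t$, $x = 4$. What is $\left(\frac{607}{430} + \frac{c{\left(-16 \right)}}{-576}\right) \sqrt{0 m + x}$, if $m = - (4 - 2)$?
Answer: $\frac{11141}{3870} \approx 2.8788$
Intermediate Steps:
$m = -2$ ($m = \left(-1\right) 2 = -2$)
$\left(\frac{607}{430} + \frac{c{\left(-16 \right)}}{-576}\right) \sqrt{0 m + x} = \left(\frac{607}{430} - \frac{16}{-576}\right) \sqrt{0 \left(-2\right) + 4} = \left(607 \cdot \frac{1}{430} - - \frac{1}{36}\right) \sqrt{0 + 4} = \left(\frac{607}{430} + \frac{1}{36}\right) \sqrt{4} = \frac{11141}{7740} \cdot 2 = \frac{11141}{3870}$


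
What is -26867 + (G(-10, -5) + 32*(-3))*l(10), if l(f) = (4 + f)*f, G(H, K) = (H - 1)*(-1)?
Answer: -38767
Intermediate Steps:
G(H, K) = 1 - H (G(H, K) = (-1 + H)*(-1) = 1 - H)
l(f) = f*(4 + f)
-26867 + (G(-10, -5) + 32*(-3))*l(10) = -26867 + ((1 - 1*(-10)) + 32*(-3))*(10*(4 + 10)) = -26867 + ((1 + 10) - 96)*(10*14) = -26867 + (11 - 96)*140 = -26867 - 85*140 = -26867 - 11900 = -38767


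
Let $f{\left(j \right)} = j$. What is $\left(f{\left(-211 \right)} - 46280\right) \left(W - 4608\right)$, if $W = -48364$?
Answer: $2462721252$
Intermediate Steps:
$\left(f{\left(-211 \right)} - 46280\right) \left(W - 4608\right) = \left(-211 - 46280\right) \left(-48364 - 4608\right) = \left(-46491\right) \left(-52972\right) = 2462721252$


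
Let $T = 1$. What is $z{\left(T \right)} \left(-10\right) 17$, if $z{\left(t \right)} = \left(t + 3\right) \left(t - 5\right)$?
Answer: $2720$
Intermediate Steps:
$z{\left(t \right)} = \left(-5 + t\right) \left(3 + t\right)$ ($z{\left(t \right)} = \left(3 + t\right) \left(-5 + t\right) = \left(-5 + t\right) \left(3 + t\right)$)
$z{\left(T \right)} \left(-10\right) 17 = \left(-15 + 1^{2} - 2\right) \left(-10\right) 17 = \left(-15 + 1 - 2\right) \left(-10\right) 17 = \left(-16\right) \left(-10\right) 17 = 160 \cdot 17 = 2720$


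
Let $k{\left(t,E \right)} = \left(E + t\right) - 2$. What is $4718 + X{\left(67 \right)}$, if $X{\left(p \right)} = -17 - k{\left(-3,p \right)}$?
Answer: $4639$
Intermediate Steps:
$k{\left(t,E \right)} = -2 + E + t$
$X{\left(p \right)} = -12 - p$ ($X{\left(p \right)} = -17 - \left(-2 + p - 3\right) = -17 - \left(-5 + p\right) = -12 - p$)
$4718 + X{\left(67 \right)} = 4718 - 79 = 4639$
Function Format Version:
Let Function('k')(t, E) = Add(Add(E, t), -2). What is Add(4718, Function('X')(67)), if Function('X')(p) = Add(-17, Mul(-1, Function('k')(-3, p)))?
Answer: 4639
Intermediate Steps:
Function('k')(t, E) = Add(-2, E, t)
Function('X')(p) = Add(-12, Mul(-1, p)) (Function('X')(p) = Add(-17, Mul(-1, Add(-2, p, -3))) = Add(-17, Mul(-1, Add(-5, p))) = Add(-17, Add(5, Mul(-1, p))) = Add(-12, Mul(-1, p)))
Add(4718, Function('X')(67)) = Add(4718, Add(-12, Mul(-1, 67))) = Add(4718, Add(-12, -67)) = Add(4718, -79) = 4639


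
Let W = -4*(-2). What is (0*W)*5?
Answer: 0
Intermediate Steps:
W = 8
(0*W)*5 = (0*8)*5 = 0*5 = 0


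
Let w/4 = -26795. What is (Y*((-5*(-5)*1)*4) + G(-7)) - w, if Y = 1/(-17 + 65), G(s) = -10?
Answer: 1286065/12 ≈ 1.0717e+5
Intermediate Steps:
w = -107180 (w = 4*(-26795) = -107180)
Y = 1/48 ≈ 0.020833
(Y*((-5*(-5)*1)*4) + G(-7)) - w = (((-5*(-5)*1)*4)/48 - 10) - 1*(-107180) = (((25*1)*4)/48 - 10) + 107180 = ((25*4)/48 - 10) + 107180 = ((1/48)*100 - 10) + 107180 = (25/12 - 10) + 107180 = -95/12 + 107180 = 1286065/12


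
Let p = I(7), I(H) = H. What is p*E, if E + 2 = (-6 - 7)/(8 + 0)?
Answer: -203/8 ≈ -25.375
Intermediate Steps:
p = 7
E = -29/8 (E = -2 + (-6 - 7)/(8 + 0) = -2 - 13/8 = -29/8 ≈ -3.6250)
p*E = 7*(-29/8) = -203/8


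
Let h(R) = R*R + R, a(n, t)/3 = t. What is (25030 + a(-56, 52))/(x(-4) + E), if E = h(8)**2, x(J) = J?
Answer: 1799/370 ≈ 4.8622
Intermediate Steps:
a(n, t) = 3*t
h(R) = R + R**2 (h(R) = R**2 + R = R + R**2)
E = 5184 (E = (8*(1 + 8))**2 = (8*9)**2 = 72**2 = 5184)
(25030 + a(-56, 52))/(x(-4) + E) = (25030 + 3*52)/(-4 + 5184) = (25030 + 156)/5180 = 25186*(1/5180) = 1799/370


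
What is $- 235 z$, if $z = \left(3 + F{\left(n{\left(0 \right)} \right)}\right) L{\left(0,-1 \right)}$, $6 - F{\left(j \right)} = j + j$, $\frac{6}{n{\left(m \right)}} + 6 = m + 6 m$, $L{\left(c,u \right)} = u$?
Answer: $2585$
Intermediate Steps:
$n{\left(m \right)} = \frac{6}{-6 + 7 m}$ ($n{\left(m \right)} = \frac{6}{-6 + \left(m + 6 m\right)} = \frac{6}{-6 + 7 m}$)
$F{\left(j \right)} = 6 - 2 j$ ($F{\left(j \right)} = 6 - \left(j + j\right) = 6 - 2 j$)
$z = -11$ ($z = \left(3 + \left(6 - 2 \frac{6}{-6 + 7 \cdot 0}\right)\right) \left(-1\right) = \left(3 + \left(6 - 2 \frac{6}{-6 + 0}\right)\right) \left(-1\right) = \left(3 + \left(6 - 2 \frac{6}{-6}\right)\right) \left(-1\right) = \left(3 + \left(6 - 2 \cdot 6 \left(- \frac{1}{6}\right)\right)\right) \left(-1\right) = \left(3 + \left(6 - -2\right)\right) \left(-1\right) = \left(3 + \left(6 + 2\right)\right) \left(-1\right) = \left(3 + 8\right) \left(-1\right) = 11 \left(-1\right) = -11$)
$- 235 z = \left(-235\right) \left(-11\right) = 2585$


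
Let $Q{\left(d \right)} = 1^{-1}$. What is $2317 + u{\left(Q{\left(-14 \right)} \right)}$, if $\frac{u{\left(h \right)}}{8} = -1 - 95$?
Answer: $1549$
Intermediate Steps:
$Q{\left(d \right)} = 1$
$u{\left(h \right)} = -768$ ($u{\left(h \right)} = 8 \left(-1 - 95\right) = 8 \left(-96\right) = -768$)
$2317 + u{\left(Q{\left(-14 \right)} \right)} = 2317 - 768 = 1549$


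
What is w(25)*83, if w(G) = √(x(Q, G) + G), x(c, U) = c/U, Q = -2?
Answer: 83*√623/5 ≈ 414.34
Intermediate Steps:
w(G) = √(G - 2/G) (w(G) = √(-2/G + G) = √(G - 2/G))
w(25)*83 = √(25 - 2/25)*83 = √(623/25)*83 = (√623/5)*83 = 83*√623/5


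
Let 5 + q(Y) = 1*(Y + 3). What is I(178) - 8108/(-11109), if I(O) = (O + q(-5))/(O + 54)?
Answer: 3780695/2577288 ≈ 1.4669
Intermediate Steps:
q(Y) = -2 + Y (q(Y) = -5 + 1*(Y + 3) = -5 + 1*(3 + Y) = -5 + (3 + Y) = -2 + Y)
I(O) = (-7 + O)/(54 + O) (I(O) = (O + (-2 - 5))/(O + 54) = (O - 7)/(54 + O) = (-7 + O)/(54 + O))
I(178) - 8108/(-11109) = (-7 + 178)/(54 + 178) - 8108/(-11109) = 171/232 - 8108*(-1/11109) = (1/232)*171 + 8108/11109 = 171/232 + 8108/11109 = 3780695/2577288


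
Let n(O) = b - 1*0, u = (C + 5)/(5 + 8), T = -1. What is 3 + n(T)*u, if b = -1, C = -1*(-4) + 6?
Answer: 24/13 ≈ 1.8462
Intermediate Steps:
C = 10 (C = 4 + 6 = 10)
u = 15/13 (u = (10 + 5)/(5 + 8) = 15/13 ≈ 1.1538)
n(O) = -1 (n(O) = -1 - 1*0 = -1 + 0 = -1)
3 + n(T)*u = 3 - 1*15/13 = 3 - 15/13 = 24/13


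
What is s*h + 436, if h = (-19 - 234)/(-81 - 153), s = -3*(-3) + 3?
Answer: 17510/39 ≈ 448.97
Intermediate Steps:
s = 12 (s = 9 + 3 = 12)
h = 253/234 (h = -253/(-234) = -253*(-1/234) = 253/234 ≈ 1.0812)
s*h + 436 = 12*(253/234) + 436 = 506/39 + 436 = 17510/39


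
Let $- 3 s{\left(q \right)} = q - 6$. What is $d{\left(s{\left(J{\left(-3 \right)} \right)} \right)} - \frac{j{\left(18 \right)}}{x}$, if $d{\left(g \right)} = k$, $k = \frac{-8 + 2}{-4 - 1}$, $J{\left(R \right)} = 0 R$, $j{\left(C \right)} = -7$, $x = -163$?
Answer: $\frac{943}{815} \approx 1.1571$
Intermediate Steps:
$J{\left(R \right)} = 0$
$k = \frac{6}{5}$ ($k = - \frac{6}{-5} = \left(-6\right) \left(- \frac{1}{5}\right) = \frac{6}{5} \approx 1.2$)
$s{\left(q \right)} = 2 - \frac{q}{3}$ ($s{\left(q \right)} = - \frac{q - 6}{3} = - \frac{-6 + q}{3} = 2 - \frac{q}{3}$)
$d{\left(g \right)} = \frac{6}{5}$
$d{\left(s{\left(J{\left(-3 \right)} \right)} \right)} - \frac{j{\left(18 \right)}}{x} = \frac{6}{5} - - \frac{7}{-163} = \frac{6}{5} - \left(-7\right) \left(- \frac{1}{163}\right) = \frac{6}{5} - \frac{7}{163} = \frac{943}{815}$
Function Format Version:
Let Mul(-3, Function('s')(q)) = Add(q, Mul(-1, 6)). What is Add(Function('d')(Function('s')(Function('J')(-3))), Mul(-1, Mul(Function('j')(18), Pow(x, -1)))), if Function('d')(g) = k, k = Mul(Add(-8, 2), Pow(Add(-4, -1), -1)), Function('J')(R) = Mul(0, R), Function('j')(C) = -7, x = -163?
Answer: Rational(943, 815) ≈ 1.1571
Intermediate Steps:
Function('J')(R) = 0
k = Rational(6, 5) (k = Mul(-6, Pow(-5, -1)) = Mul(-6, Rational(-1, 5)) = Rational(6, 5) ≈ 1.2000)
Function('s')(q) = Add(2, Mul(Rational(-1, 3), q)) (Function('s')(q) = Mul(Rational(-1, 3), Add(q, Mul(-1, 6))) = Mul(Rational(-1, 3), Add(q, -6)) = Mul(Rational(-1, 3), Add(-6, q)) = Add(2, Mul(Rational(-1, 3), q)))
Function('d')(g) = Rational(6, 5)
Add(Function('d')(Function('s')(Function('J')(-3))), Mul(-1, Mul(Function('j')(18), Pow(x, -1)))) = Add(Rational(6, 5), Mul(-1, Mul(-7, Pow(-163, -1)))) = Add(Rational(6, 5), Mul(-1, Mul(-7, Rational(-1, 163)))) = Add(Rational(6, 5), Mul(-1, Rational(7, 163))) = Add(Rational(6, 5), Rational(-7, 163)) = Rational(943, 815)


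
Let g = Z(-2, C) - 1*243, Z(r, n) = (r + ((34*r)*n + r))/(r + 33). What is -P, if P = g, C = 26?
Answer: 9305/31 ≈ 300.16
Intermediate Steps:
Z(r, n) = (2*r + 34*n*r)/(33 + r) (Z(r, n) = (r + (34*n*r + r))/(33 + r) = (r + (r + 34*n*r))/(33 + r) = (2*r + 34*n*r)/(33 + r))
g = -9305/31 (g = 2*(-2)*(1 + 17*26)/(33 - 2) - 1*243 = 2*(-2)*(1 + 442)/31 - 243 = 2*(-2)*(1/31)*443 - 243 = -1772/31 - 243 = -9305/31 ≈ -300.16)
P = -9305/31 ≈ -300.16
-P = -1*(-9305/31) = 9305/31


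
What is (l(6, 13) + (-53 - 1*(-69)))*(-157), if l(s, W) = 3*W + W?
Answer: -10676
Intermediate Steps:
l(s, W) = 4*W
(l(6, 13) + (-53 - 1*(-69)))*(-157) = (4*13 + (-53 - 1*(-69)))*(-157) = (52 + (-53 + 69))*(-157) = (52 + 16)*(-157) = 68*(-157) = -10676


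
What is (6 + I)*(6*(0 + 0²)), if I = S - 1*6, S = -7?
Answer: 0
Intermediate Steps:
I = -13 (I = -7 - 1*6 = -7 - 6 = -13)
(6 + I)*(6*(0 + 0²)) = (6 - 13)*(6*(0 + 0²)) = -42*(0 + 0) = -42*0 = -7*0 = 0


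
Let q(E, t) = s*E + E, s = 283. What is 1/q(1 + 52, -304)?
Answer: 1/15052 ≈ 6.6436e-5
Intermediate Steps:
q(E, t) = 284*E (q(E, t) = 283*E + E = 284*E)
1/q(1 + 52, -304) = 1/(284*(1 + 52)) = 1/(284*53) = 1/15052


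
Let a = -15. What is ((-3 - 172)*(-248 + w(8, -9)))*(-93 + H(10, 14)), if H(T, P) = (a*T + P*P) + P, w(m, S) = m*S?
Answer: -1848000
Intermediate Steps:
w(m, S) = S*m
H(T, P) = P + P**2 - 15*T (H(T, P) = (-15*T + P*P) + P = (-15*T + P**2) + P = (P**2 - 15*T) + P = P + P**2 - 15*T)
((-3 - 172)*(-248 + w(8, -9)))*(-93 + H(10, 14)) = ((-3 - 172)*(-248 - 9*8))*(-93 + (14 + 14**2 - 15*10)) = (-175*(-248 - 72))*(-93 + (14 + 196 - 150)) = (-175*(-320))*(-93 + 60) = 56000*(-33) = -1848000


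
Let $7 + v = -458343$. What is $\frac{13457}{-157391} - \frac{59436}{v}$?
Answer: $\frac{1593337763}{36070082425} \approx 0.044173$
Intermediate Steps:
$v = -458350$ ($v = -7 - 458343 = -458350$)
$\frac{13457}{-157391} - \frac{59436}{v} = \frac{13457}{-157391} - \frac{59436}{-458350} = 13457 \left(- \frac{1}{157391}\right) - - \frac{29718}{229175} = - \frac{13457}{157391} + \frac{29718}{229175} = \frac{1593337763}{36070082425}$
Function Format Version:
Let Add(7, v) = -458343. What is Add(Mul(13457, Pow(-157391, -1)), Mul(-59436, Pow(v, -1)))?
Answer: Rational(1593337763, 36070082425) ≈ 0.044173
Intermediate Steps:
v = -458350 (v = Add(-7, -458343) = -458350)
Add(Mul(13457, Pow(-157391, -1)), Mul(-59436, Pow(v, -1))) = Add(Mul(13457, Pow(-157391, -1)), Mul(-59436, Pow(-458350, -1))) = Add(Mul(13457, Rational(-1, 157391)), Mul(-59436, Rational(-1, 458350))) = Add(Rational(-13457, 157391), Rational(29718, 229175)) = Rational(1593337763, 36070082425)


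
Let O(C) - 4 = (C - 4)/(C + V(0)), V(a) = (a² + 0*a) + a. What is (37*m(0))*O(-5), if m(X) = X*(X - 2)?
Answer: 0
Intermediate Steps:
V(a) = a + a² (V(a) = (a² + 0) + a = a² + a = a + a²)
O(C) = 4 + (-4 + C)/C (O(C) = 4 + (C - 4)/(C + 0*(1 + 0)) = 4 + (-4 + C)/(C + 0*1) = 4 + (-4 + C)/(C + 0) = 4 + (-4 + C)/C)
m(X) = X*(-2 + X)
(37*m(0))*O(-5) = (37*(0*(-2 + 0)))*(5 - 4/(-5)) = (37*(0*(-2)))*(5 - 4*(-⅕)) = (37*0)*(5 + ⅘) = 0*(29/5) = 0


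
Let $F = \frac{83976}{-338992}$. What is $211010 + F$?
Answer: $\frac{8941327243}{42374} \approx 2.1101 \cdot 10^{5}$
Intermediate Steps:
$F = - \frac{10497}{42374}$ ($F = 83976 \left(- \frac{1}{338992}\right) = - \frac{10497}{42374} \approx -0.24772$)
$211010 + F = 211010 - \frac{10497}{42374} = \frac{8941327243}{42374}$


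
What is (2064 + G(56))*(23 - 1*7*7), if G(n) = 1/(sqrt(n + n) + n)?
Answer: -1448941/27 + 13*sqrt(7)/378 ≈ -53664.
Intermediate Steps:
G(n) = 1/(n + sqrt(2)*sqrt(n)) (G(n) = 1/(sqrt(2*n) + n) = 1/(sqrt(2)*sqrt(n) + n) = 1/(n + sqrt(2)*sqrt(n)))
(2064 + G(56))*(23 - 1*7*7) = (2064 + 1/(56 + sqrt(2)*sqrt(56)))*(23 - 1*7*7) = (2064 + 1/(56 + sqrt(2)*(2*sqrt(14))))*(23 - 7*7) = (2064 + 1/(56 + 4*sqrt(7)))*(23 - 49) = (2064 + 1/(56 + 4*sqrt(7)))*(-26) = -53664 - 26/(56 + 4*sqrt(7))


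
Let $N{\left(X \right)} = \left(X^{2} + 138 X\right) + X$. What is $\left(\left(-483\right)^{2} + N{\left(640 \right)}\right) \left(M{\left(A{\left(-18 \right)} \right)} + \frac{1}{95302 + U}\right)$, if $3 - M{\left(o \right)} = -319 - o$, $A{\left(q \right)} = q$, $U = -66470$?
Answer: $\frac{6414604523721}{28832} \approx 2.2248 \cdot 10^{8}$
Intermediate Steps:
$N{\left(X \right)} = X^{2} + 139 X$
$M{\left(o \right)} = 322 + o$ ($M{\left(o \right)} = 3 - \left(-319 - o\right) = 3 + \left(319 + o\right) = 322 + o$)
$\left(\left(-483\right)^{2} + N{\left(640 \right)}\right) \left(M{\left(A{\left(-18 \right)} \right)} + \frac{1}{95302 + U}\right) = \left(\left(-483\right)^{2} + 640 \left(139 + 640\right)\right) \left(\left(322 - 18\right) + \frac{1}{95302 - 66470}\right) = \left(233289 + 640 \cdot 779\right) \left(304 + \frac{1}{28832}\right) = \left(233289 + 498560\right) \left(304 + \frac{1}{28832}\right) = 731849 \cdot \frac{8764929}{28832} = \frac{6414604523721}{28832}$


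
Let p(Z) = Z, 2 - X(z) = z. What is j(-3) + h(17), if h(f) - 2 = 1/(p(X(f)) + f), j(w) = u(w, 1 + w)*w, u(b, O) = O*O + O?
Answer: -7/2 ≈ -3.5000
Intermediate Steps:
X(z) = 2 - z
u(b, O) = O + O² (u(b, O) = O² + O = O + O²)
j(w) = w*(1 + w)*(2 + w) (j(w) = ((1 + w)*(1 + (1 + w)))*w = ((1 + w)*(2 + w))*w = w*(1 + w)*(2 + w))
h(f) = 5/2 (h(f) = 2 + 1/((2 - f) + f) = 2 + 1/2 = 2 + ½ = 5/2)
j(-3) + h(17) = -3*(1 - 3)*(2 - 3) + 5/2 = -3*(-2)*(-1) + 5/2 = -6 + 5/2 = -7/2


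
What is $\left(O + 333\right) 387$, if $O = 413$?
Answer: $288702$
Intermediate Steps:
$\left(O + 333\right) 387 = \left(413 + 333\right) 387 = 746 \cdot 387 = 288702$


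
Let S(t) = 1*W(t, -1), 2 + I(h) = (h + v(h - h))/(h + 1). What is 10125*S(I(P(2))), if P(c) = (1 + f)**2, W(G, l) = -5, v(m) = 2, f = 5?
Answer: -50625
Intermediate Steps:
P(c) = 36 (P(c) = (1 + 5)**2 = 6**2 = 36)
I(h) = -2 + (2 + h)/(1 + h) (I(h) = -2 + (h + 2)/(h + 1) = -2 + (2 + h)/(1 + h))
S(t) = -5 (S(t) = 1*(-5) = -5)
10125*S(I(P(2))) = 10125*(-5) = -50625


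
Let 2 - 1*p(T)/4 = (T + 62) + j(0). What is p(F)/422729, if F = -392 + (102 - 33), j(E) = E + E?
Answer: 1052/422729 ≈ 0.0024886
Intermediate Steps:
j(E) = 2*E
F = -323 (F = -392 + 69 = -323)
p(T) = -240 - 4*T (p(T) = 8 - 4*((T + 62) + 2*0) = 8 - 4*((62 + T) + 0) = 8 - 4*(62 + T) = 8 + (-248 - 4*T) = -240 - 4*T)
p(F)/422729 = (-240 - 4*(-323))/422729 = (-240 + 1292)*(1/422729) = 1052*(1/422729) = 1052/422729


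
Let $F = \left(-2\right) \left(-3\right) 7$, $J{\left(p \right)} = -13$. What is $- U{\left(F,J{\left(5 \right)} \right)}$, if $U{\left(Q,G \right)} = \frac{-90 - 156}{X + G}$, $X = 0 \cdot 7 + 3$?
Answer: $- \frac{123}{5} \approx -24.6$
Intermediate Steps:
$X = 3$ ($X = 0 + 3 = 3$)
$F = 42$ ($F = 6 \cdot 7 = 42$)
$U{\left(Q,G \right)} = - \frac{246}{3 + G}$ ($U{\left(Q,G \right)} = \frac{-90 - 156}{3 + G} = - \frac{246}{3 + G}$)
$- U{\left(F,J{\left(5 \right)} \right)} = - \frac{-246}{3 - 13} = - \frac{-246}{-10} = - \frac{\left(-246\right) \left(-1\right)}{10} = \left(-1\right) \frac{123}{5} = - \frac{123}{5}$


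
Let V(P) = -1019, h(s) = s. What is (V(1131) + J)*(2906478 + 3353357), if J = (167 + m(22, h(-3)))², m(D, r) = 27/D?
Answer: 82656144606175/484 ≈ 1.7078e+11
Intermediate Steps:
J = 13697401/484 (J = (167 + 27/22)² = (3701/22)² = 13697401/484 ≈ 28300.)
(V(1131) + J)*(2906478 + 3353357) = (-1019 + 13697401/484)*(2906478 + 3353357) = (13204205/484)*6259835 = 82656144606175/484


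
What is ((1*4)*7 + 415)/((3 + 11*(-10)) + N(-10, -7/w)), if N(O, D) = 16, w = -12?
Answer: -443/91 ≈ -4.8681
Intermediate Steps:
((1*4)*7 + 415)/((3 + 11*(-10)) + N(-10, -7/w)) = ((1*4)*7 + 415)/((3 + 11*(-10)) + 16) = (4*7 + 415)/((3 - 110) + 16) = (28 + 415)/(-107 + 16) = 443/(-91) = 443*(-1/91) = -443/91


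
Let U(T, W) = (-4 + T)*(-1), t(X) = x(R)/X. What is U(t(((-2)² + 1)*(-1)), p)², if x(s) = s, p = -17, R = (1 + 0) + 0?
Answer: 441/25 ≈ 17.640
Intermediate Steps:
R = 1 (R = 1 + 0 = 1)
t(X) = 1/X
U(T, W) = 4 - T
U(t(((-2)² + 1)*(-1)), p)² = (4 - 1/(((-2)² + 1)*(-1)))² = (4 - 1/((4 + 1)*(-1)))² = (4 - 1/(5*(-1)))² = (4 - 1/(-5))² = (4 - 1*(-⅕))² = (4 + ⅕)² = (21/5)² = 441/25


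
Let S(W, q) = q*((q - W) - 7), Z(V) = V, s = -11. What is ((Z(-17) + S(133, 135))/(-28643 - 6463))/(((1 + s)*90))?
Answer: -173/7898850 ≈ -2.1902e-5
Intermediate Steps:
S(W, q) = q*(-7 + q - W)
((Z(-17) + S(133, 135))/(-28643 - 6463))/(((1 + s)*90)) = ((-17 + 135*(-7 + 135 - 1*133))/(-28643 - 6463))/(((1 - 11)*90)) = ((-17 + 135*(-7 + 135 - 133))/(-35106))/((-10*90)) = ((-17 + 135*(-5))*(-1/35106))/(-900) = ((-17 - 675)*(-1/35106))*(-1/900) = -692*(-1/35106)*(-1/900) = (346/17553)*(-1/900) = -173/7898850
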